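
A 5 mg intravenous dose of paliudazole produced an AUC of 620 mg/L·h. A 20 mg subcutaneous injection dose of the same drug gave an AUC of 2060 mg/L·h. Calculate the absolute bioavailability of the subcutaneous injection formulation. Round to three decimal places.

F = (AUC_ev / D_ev) / (AUC_iv / D_iv)
  = (2060/20) / (620/5)
  = 103 / 124 = 0.8306

F = 0.831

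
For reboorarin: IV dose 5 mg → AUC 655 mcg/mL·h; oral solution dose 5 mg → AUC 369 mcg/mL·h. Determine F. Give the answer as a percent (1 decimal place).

F = 56.3%

F = (AUC_ev / D_ev) / (AUC_iv / D_iv)
  = (369/5) / (655/5)
  = 73.8 / 131 = 0.5634
  = 56.34%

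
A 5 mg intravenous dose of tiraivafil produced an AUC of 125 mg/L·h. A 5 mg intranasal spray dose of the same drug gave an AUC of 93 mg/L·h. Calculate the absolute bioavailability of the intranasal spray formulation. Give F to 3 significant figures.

F = 0.744

F = (AUC_ev / D_ev) / (AUC_iv / D_iv)
  = (93/5) / (125/5)
  = 18.6 / 25 = 0.7440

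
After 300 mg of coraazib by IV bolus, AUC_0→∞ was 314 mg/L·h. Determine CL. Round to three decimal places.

CL = Dose_iv / AUC_0→∞
   = 300 / 314 = 0.955414 L/h

CL = 0.955 L/h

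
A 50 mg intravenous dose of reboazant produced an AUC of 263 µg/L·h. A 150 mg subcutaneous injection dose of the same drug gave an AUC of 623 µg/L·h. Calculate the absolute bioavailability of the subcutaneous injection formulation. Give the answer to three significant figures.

F = 0.790

F = (AUC_ev / D_ev) / (AUC_iv / D_iv)
  = (623/150) / (263/50)
  = 4.15333 / 5.26 = 0.7896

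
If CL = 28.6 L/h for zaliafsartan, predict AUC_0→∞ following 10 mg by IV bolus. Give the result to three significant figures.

AUC = 0.350 mg/L·h

AUC_0→∞ = Dose_iv / CL
        = 10 / 28.6 = 0.34965 mg/L·h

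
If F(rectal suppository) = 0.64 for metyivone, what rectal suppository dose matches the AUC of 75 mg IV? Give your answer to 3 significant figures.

For equal systemic exposure: F × D_ev = D_iv
D_ev = D_iv / F = 75 / 0.64 = 117.1875 mg

D_rectal = 117 mg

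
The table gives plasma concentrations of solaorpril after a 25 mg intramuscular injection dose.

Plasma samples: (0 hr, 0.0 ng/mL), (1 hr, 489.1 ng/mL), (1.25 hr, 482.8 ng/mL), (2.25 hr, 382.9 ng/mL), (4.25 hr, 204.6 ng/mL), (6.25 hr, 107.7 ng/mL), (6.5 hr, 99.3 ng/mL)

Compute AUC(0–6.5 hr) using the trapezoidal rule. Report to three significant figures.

AUC = 1720 ng/mL·hr

Trapezoidal AUC_0→6.5:
  [0→1]: (0.0+489.1)/2 × 1 = 244.55
  [1→1.25]: (489.1+482.8)/2 × 0.25 = 121.4875
  [1.25→2.25]: (482.8+382.9)/2 × 1 = 432.85
  [2.25→4.25]: (382.9+204.6)/2 × 2 = 587.5
  [4.25→6.25]: (204.6+107.7)/2 × 2 = 312.3
  [6.25→6.5]: (107.7+99.3)/2 × 0.25 = 25.875
  Sum = 1724.5625 ng/mL·hr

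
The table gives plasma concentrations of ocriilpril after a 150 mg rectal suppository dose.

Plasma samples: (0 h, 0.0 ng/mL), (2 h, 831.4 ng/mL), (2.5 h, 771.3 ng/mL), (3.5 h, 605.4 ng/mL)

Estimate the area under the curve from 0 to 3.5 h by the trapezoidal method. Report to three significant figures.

Trapezoidal AUC_0→3.5:
  [0→2]: (0.0+831.4)/2 × 2 = 831.4
  [2→2.5]: (831.4+771.3)/2 × 0.5 = 400.675
  [2.5→3.5]: (771.3+605.4)/2 × 1 = 688.35
  Sum = 1920.425 ng/mL·h

AUC = 1920 ng/mL·h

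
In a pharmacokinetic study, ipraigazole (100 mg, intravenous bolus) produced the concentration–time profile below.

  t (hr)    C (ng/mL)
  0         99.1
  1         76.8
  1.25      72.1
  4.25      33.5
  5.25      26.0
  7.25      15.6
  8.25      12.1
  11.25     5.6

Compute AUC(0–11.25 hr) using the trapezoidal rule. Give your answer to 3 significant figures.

Trapezoidal AUC_0→11.25:
  [0→1]: (99.1+76.8)/2 × 1 = 87.95
  [1→1.25]: (76.8+72.1)/2 × 0.25 = 18.6125
  [1.25→4.25]: (72.1+33.5)/2 × 3 = 158.4
  [4.25→5.25]: (33.5+26.0)/2 × 1 = 29.75
  [5.25→7.25]: (26.0+15.6)/2 × 2 = 41.6
  [7.25→8.25]: (15.6+12.1)/2 × 1 = 13.85
  [8.25→11.25]: (12.1+5.6)/2 × 3 = 26.55
  Sum = 376.7125 ng/mL·hr

AUC = 377 ng/mL·hr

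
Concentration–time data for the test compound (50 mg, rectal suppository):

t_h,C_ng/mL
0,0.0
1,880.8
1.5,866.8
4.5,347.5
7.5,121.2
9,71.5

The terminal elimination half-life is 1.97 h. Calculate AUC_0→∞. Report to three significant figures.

Trapezoidal AUC_0→9:
  [0→1]: (0.0+880.8)/2 × 1 = 440.4
  [1→1.5]: (880.8+866.8)/2 × 0.5 = 436.9
  [1.5→4.5]: (866.8+347.5)/2 × 3 = 1821.45
  [4.5→7.5]: (347.5+121.2)/2 × 3 = 703.05
  [7.5→9]: (121.2+71.5)/2 × 1.5 = 144.525
  Sum = 3546.325 ng/mL·h
k_e = ln2 / t½ = 0.693147 / 1.97 = 0.3519 h^-1
Extrapolated tail: C_last / k_e = 71.5 / 0.3519 = 203.183
AUC_0→∞ = 3546.325 + 203.183 = 3749.508 ng/mL·h

AUC = 3750 ng/mL·h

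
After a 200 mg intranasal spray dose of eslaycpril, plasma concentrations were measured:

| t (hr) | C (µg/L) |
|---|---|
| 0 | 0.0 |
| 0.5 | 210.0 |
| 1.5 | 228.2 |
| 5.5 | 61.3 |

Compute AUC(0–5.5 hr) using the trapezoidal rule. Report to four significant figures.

Trapezoidal AUC_0→5.5:
  [0→0.5]: (0.0+210.0)/2 × 0.5 = 52.5
  [0.5→1.5]: (210.0+228.2)/2 × 1 = 219.1
  [1.5→5.5]: (228.2+61.3)/2 × 4 = 579.0
  Sum = 850.6 µg/L·hr

AUC = 850.6 µg/L·hr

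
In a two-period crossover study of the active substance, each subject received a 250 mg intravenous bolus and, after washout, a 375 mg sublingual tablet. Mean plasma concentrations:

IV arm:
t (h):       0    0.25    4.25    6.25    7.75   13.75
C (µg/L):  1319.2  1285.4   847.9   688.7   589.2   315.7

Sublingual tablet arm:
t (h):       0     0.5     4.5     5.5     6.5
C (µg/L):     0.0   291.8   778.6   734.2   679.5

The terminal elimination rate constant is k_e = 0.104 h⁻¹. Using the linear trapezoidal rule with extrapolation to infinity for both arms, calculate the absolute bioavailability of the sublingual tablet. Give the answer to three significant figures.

F = 0.530

Trapezoidal AUC_0→13.75 (IV):
  [0→0.25]: (1319.2+1285.4)/2 × 0.25 = 325.575
  [0.25→4.25]: (1285.4+847.9)/2 × 4 = 4266.6
  [4.25→6.25]: (847.9+688.7)/2 × 2 = 1536.6
  [6.25→7.75]: (688.7+589.2)/2 × 1.5 = 958.425
  [7.75→13.75]: (589.2+315.7)/2 × 6 = 2714.7
  Sum = 9801.9 µg/L·h
IV tail: 315.7/0.104 = 3035.577; AUC_iv,0→∞ = 9801.9 + 3035.577 = 12837.477 µg/L·h
Trapezoidal AUC_0→6.5 (sublingual tablet):
  [0→0.5]: (0.0+291.8)/2 × 0.5 = 72.95
  [0.5→4.5]: (291.8+778.6)/2 × 4 = 2140.8
  [4.5→5.5]: (778.6+734.2)/2 × 1 = 756.4
  [5.5→6.5]: (734.2+679.5)/2 × 1 = 706.85
  Sum = 3677.0 µg/L·h
sublingual tablet tail: 679.5/0.104 = 6533.654; AUC_ev,0→∞ = 3677.0 + 6533.654 = 10210.654 µg/L·h
F = (AUC_ev/D_ev)/(AUC_iv/D_iv) = (10210.654/375)/(12837.477/250) = 27.2284/51.349908 = 0.5303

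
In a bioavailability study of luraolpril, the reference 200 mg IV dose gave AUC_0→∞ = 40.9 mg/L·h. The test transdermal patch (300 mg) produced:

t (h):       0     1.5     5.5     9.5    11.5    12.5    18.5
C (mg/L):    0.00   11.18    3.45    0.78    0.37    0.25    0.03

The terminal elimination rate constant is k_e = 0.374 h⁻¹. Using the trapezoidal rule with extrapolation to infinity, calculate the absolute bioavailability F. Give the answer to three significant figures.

Trapezoidal AUC_0→18.5 (transdermal patch):
  [0→1.5]: (0.00+11.18)/2 × 1.5 = 8.385
  [1.5→5.5]: (11.18+3.45)/2 × 4 = 29.26
  [5.5→9.5]: (3.45+0.78)/2 × 4 = 8.46
  [9.5→11.5]: (0.78+0.37)/2 × 2 = 1.15
  [11.5→12.5]: (0.37+0.25)/2 × 1 = 0.31
  [12.5→18.5]: (0.25+0.03)/2 × 6 = 0.84
  Sum = 48.405 mg/L·h
Tail: C_last/k_e = 0.03/0.374 = 0.080
AUC_0→∞ (transdermal patch) = 48.405 + 0.080 = 48.485 mg/L·h
F = (AUC_ev/D_ev)/(AUC_iv/D_iv) = (48.485/300)/(40.9/200) = 0.161617/0.2045 = 0.7903

F = 0.790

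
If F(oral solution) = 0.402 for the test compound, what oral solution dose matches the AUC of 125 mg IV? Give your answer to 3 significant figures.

D_oral = 311 mg

For equal systemic exposure: F × D_ev = D_iv
D_ev = D_iv / F = 125 / 0.402 = 310.945 mg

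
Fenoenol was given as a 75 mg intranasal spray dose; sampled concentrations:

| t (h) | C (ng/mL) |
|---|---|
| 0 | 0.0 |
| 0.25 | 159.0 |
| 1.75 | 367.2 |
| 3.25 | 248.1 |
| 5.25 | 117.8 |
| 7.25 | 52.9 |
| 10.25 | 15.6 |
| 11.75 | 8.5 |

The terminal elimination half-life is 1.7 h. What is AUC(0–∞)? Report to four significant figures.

AUC = 1554 ng/mL·h

Trapezoidal AUC_0→11.75:
  [0→0.25]: (0.0+159.0)/2 × 0.25 = 19.875
  [0.25→1.75]: (159.0+367.2)/2 × 1.5 = 394.65
  [1.75→3.25]: (367.2+248.1)/2 × 1.5 = 461.475
  [3.25→5.25]: (248.1+117.8)/2 × 2 = 365.9
  [5.25→7.25]: (117.8+52.9)/2 × 2 = 170.7
  [7.25→10.25]: (52.9+15.6)/2 × 3 = 102.75
  [10.25→11.75]: (15.6+8.5)/2 × 1.5 = 18.075
  Sum = 1533.425 ng/mL·h
k_e = ln2 / t½ = 0.693147 / 1.7 = 0.4077 h^-1
Extrapolated tail: C_last / k_e = 8.5 / 0.4077 = 20.849
AUC_0→∞ = 1533.425 + 20.849 = 1554.274 ng/mL·h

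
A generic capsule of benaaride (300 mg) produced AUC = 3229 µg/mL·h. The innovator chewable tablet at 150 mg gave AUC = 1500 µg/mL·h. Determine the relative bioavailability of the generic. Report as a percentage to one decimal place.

F_rel = (AUC_test/D_test) / (AUC_ref/D_ref)
      = (3229/300) / (1500/150)
      = 10.7633 / 10 = 1.0763 = 107.63%

F_rel = 107.6%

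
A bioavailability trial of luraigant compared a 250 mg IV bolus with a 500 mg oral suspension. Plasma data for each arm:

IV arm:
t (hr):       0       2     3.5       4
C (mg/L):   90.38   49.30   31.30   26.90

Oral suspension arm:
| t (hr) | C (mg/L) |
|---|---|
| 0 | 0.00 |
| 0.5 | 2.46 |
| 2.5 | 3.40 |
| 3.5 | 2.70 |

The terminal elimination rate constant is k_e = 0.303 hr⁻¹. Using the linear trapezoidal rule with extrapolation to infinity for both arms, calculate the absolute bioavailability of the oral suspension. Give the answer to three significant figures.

Trapezoidal AUC_0→4 (IV):
  [0→2]: (90.38+49.30)/2 × 2 = 139.68
  [2→3.5]: (49.30+31.30)/2 × 1.5 = 60.45
  [3.5→4]: (31.30+26.90)/2 × 0.5 = 14.55
  Sum = 214.68 mg/L·hr
IV tail: 26.90/0.303 = 88.779; AUC_iv,0→∞ = 214.68 + 88.779 = 303.459 mg/L·hr
Trapezoidal AUC_0→3.5 (oral suspension):
  [0→0.5]: (0.00+2.46)/2 × 0.5 = 0.615
  [0.5→2.5]: (2.46+3.40)/2 × 2 = 5.86
  [2.5→3.5]: (3.40+2.70)/2 × 1 = 3.05
  Sum = 9.525 mg/L·hr
oral suspension tail: 2.70/0.303 = 8.911; AUC_ev,0→∞ = 9.525 + 8.911 = 18.436 mg/L·hr
F = (AUC_ev/D_ev)/(AUC_iv/D_iv) = (18.436/500)/(303.459/250) = 0.036872/1.213836 = 0.0304

F = 0.0304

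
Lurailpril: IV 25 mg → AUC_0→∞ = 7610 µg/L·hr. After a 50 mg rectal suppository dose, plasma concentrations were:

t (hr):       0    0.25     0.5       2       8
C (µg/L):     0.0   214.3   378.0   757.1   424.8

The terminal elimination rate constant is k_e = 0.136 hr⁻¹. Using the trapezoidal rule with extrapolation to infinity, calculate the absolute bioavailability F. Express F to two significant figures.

Trapezoidal AUC_0→8 (rectal suppository):
  [0→0.25]: (0.0+214.3)/2 × 0.25 = 26.7875
  [0.25→0.5]: (214.3+378.0)/2 × 0.25 = 74.0375
  [0.5→2]: (378.0+757.1)/2 × 1.5 = 851.325
  [2→8]: (757.1+424.8)/2 × 6 = 3545.7
  Sum = 4497.85 µg/L·hr
Tail: C_last/k_e = 424.8/0.136 = 3123.529
AUC_0→∞ (rectal suppository) = 4497.85 + 3123.529 = 7621.379 µg/L·hr
F = (AUC_ev/D_ev)/(AUC_iv/D_iv) = (7621.379/50)/(7610/25) = 152.42758/304.4 = 0.5007

F = 0.50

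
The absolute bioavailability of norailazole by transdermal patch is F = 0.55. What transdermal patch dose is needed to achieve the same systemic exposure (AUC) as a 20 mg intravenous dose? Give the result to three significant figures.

D_transdermal = 36.4 mg

For equal systemic exposure: F × D_ev = D_iv
D_ev = D_iv / F = 20 / 0.55 = 36.3636 mg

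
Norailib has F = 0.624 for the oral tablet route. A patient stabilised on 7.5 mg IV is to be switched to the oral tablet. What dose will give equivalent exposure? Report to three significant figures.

For equal systemic exposure: F × D_ev = D_iv
D_ev = D_iv / F = 7.5 / 0.624 = 12.0192 mg

D_oral = 12.0 mg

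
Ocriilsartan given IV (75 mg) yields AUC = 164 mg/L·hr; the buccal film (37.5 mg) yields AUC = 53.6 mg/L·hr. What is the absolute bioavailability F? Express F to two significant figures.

F = 0.65

F = (AUC_ev / D_ev) / (AUC_iv / D_iv)
  = (53.6/37.5) / (164/75)
  = 1.42933 / 2.18667 = 0.6537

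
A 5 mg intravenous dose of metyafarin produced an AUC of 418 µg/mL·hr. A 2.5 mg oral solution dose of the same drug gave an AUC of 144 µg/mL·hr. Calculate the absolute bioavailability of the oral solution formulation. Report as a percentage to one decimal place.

F = 68.9%

F = (AUC_ev / D_ev) / (AUC_iv / D_iv)
  = (144/2.5) / (418/5)
  = 57.6 / 83.6 = 0.6890
  = 68.90%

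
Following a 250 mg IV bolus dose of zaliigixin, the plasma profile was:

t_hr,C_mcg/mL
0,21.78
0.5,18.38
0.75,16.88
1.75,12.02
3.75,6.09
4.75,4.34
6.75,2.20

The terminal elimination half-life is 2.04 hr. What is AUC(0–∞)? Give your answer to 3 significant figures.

AUC = 65.2 mcg/mL·hr

Trapezoidal AUC_0→6.75:
  [0→0.5]: (21.78+18.38)/2 × 0.5 = 10.04
  [0.5→0.75]: (18.38+16.88)/2 × 0.25 = 4.4075
  [0.75→1.75]: (16.88+12.02)/2 × 1 = 14.45
  [1.75→3.75]: (12.02+6.09)/2 × 2 = 18.11
  [3.75→4.75]: (6.09+4.34)/2 × 1 = 5.215
  [4.75→6.75]: (4.34+2.20)/2 × 2 = 6.54
  Sum = 58.7625 mcg/mL·hr
k_e = ln2 / t½ = 0.693147 / 2.04 = 0.3398 hr^-1
Extrapolated tail: C_last / k_e = 2.20 / 0.3398 = 6.474
AUC_0→∞ = 58.7625 + 6.474 = 65.2365 mcg/mL·hr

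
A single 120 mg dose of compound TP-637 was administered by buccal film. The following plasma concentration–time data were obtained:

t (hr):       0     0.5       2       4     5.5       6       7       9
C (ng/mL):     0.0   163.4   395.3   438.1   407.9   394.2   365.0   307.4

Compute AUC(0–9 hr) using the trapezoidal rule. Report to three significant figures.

AUC = 3180 ng/mL·hr

Trapezoidal AUC_0→9:
  [0→0.5]: (0.0+163.4)/2 × 0.5 = 40.85
  [0.5→2]: (163.4+395.3)/2 × 1.5 = 419.025
  [2→4]: (395.3+438.1)/2 × 2 = 833.4
  [4→5.5]: (438.1+407.9)/2 × 1.5 = 634.5
  [5.5→6]: (407.9+394.2)/2 × 0.5 = 200.525
  [6→7]: (394.2+365.0)/2 × 1 = 379.6
  [7→9]: (365.0+307.4)/2 × 2 = 672.4
  Sum = 3180.3 ng/mL·hr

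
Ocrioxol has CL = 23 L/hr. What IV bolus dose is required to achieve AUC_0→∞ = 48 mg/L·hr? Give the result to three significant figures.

Dose = 1100 mg

Dose_iv = CL × AUC_0→∞
     = 23 × 48 = 1104 mg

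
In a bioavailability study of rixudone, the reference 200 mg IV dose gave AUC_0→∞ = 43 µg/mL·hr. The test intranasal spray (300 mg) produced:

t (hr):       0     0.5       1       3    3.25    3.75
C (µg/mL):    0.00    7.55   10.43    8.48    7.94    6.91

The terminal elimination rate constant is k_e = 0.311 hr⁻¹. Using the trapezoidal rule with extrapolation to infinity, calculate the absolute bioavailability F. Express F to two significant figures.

F = 0.83

Trapezoidal AUC_0→3.75 (intranasal spray):
  [0→0.5]: (0.00+7.55)/2 × 0.5 = 1.8875
  [0.5→1]: (7.55+10.43)/2 × 0.5 = 4.495
  [1→3]: (10.43+8.48)/2 × 2 = 18.91
  [3→3.25]: (8.48+7.94)/2 × 0.25 = 2.0525
  [3.25→3.75]: (7.94+6.91)/2 × 0.5 = 3.7125
  Sum = 31.0575 µg/mL·hr
Tail: C_last/k_e = 6.91/0.311 = 22.219
AUC_0→∞ (intranasal spray) = 31.0575 + 22.219 = 53.2765 µg/mL·hr
F = (AUC_ev/D_ev)/(AUC_iv/D_iv) = (53.2765/300)/(43/200) = 0.177588/0.215 = 0.8260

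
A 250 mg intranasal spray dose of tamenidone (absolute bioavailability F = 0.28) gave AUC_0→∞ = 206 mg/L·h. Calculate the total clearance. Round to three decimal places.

CL = F × Dose / AUC_0→∞
   = 0.28 × 250 / 206 = 0.339806 L/h

CL = 0.340 L/h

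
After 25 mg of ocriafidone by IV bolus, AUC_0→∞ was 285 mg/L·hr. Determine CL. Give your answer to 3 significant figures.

CL = 0.0877 L/hr

CL = Dose_iv / AUC_0→∞
   = 25 / 285 = 0.0877193 L/hr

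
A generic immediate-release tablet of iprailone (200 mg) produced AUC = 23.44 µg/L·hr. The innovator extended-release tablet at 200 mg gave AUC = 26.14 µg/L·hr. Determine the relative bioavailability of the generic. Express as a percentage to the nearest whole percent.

F_rel = (AUC_test/D_test) / (AUC_ref/D_ref)
      = (23.44/200) / (26.14/200)
      = 0.1172 / 0.1307 = 0.8967 = 89.67%

F_rel = 90%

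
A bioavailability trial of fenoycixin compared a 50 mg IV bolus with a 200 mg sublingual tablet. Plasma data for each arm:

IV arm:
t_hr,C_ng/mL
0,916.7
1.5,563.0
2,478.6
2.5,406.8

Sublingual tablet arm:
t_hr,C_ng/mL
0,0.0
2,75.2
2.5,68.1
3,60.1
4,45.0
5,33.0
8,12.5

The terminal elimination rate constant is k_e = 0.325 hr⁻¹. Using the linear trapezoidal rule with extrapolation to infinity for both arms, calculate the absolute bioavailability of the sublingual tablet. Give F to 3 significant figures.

Trapezoidal AUC_0→2.5 (IV):
  [0→1.5]: (916.7+563.0)/2 × 1.5 = 1109.775
  [1.5→2]: (563.0+478.6)/2 × 0.5 = 260.4
  [2→2.5]: (478.6+406.8)/2 × 0.5 = 221.35
  Sum = 1591.525 ng/mL·hr
IV tail: 406.8/0.325 = 1251.692; AUC_iv,0→∞ = 1591.525 + 1251.692 = 2843.217 ng/mL·hr
Trapezoidal AUC_0→8 (sublingual tablet):
  [0→2]: (0.0+75.2)/2 × 2 = 75.2
  [2→2.5]: (75.2+68.1)/2 × 0.5 = 35.825
  [2.5→3]: (68.1+60.1)/2 × 0.5 = 32.05
  [3→4]: (60.1+45.0)/2 × 1 = 52.55
  [4→5]: (45.0+33.0)/2 × 1 = 39.0
  [5→8]: (33.0+12.5)/2 × 3 = 68.25
  Sum = 302.875 ng/mL·hr
sublingual tablet tail: 12.5/0.325 = 38.462; AUC_ev,0→∞ = 302.875 + 38.462 = 341.337 ng/mL·hr
F = (AUC_ev/D_ev)/(AUC_iv/D_iv) = (341.337/200)/(2843.217/50) = 1.706685/56.86434 = 0.0300

F = 0.0300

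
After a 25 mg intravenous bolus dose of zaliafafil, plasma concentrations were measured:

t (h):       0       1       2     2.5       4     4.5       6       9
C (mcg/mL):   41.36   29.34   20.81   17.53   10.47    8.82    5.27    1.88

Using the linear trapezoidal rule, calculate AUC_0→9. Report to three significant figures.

AUC = 117 mcg/mL·h

Trapezoidal AUC_0→9:
  [0→1]: (41.36+29.34)/2 × 1 = 35.35
  [1→2]: (29.34+20.81)/2 × 1 = 25.075
  [2→2.5]: (20.81+17.53)/2 × 0.5 = 9.585
  [2.5→4]: (17.53+10.47)/2 × 1.5 = 21.0
  [4→4.5]: (10.47+8.82)/2 × 0.5 = 4.8225
  [4.5→6]: (8.82+5.27)/2 × 1.5 = 10.5675
  [6→9]: (5.27+1.88)/2 × 3 = 10.725
  Sum = 117.125 mcg/mL·h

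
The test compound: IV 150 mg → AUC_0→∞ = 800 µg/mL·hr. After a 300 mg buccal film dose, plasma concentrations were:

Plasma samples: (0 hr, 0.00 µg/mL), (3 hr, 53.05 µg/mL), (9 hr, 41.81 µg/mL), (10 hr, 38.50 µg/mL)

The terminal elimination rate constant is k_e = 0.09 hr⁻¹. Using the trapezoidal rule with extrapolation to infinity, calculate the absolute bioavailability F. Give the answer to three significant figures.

Trapezoidal AUC_0→10 (buccal film):
  [0→3]: (0.00+53.05)/2 × 3 = 79.575
  [3→9]: (53.05+41.81)/2 × 6 = 284.58
  [9→10]: (41.81+38.50)/2 × 1 = 40.155
  Sum = 404.31 µg/mL·hr
Tail: C_last/k_e = 38.50/0.09 = 427.778
AUC_0→∞ (buccal film) = 404.31 + 427.778 = 832.088 µg/mL·hr
F = (AUC_ev/D_ev)/(AUC_iv/D_iv) = (832.088/300)/(800/150) = 2.77363/5.33333 = 0.5201

F = 0.520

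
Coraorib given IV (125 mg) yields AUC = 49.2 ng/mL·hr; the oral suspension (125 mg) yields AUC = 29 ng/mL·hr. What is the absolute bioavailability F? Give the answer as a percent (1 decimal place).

F = 58.9%

F = (AUC_ev / D_ev) / (AUC_iv / D_iv)
  = (29/125) / (49.2/125)
  = 0.232 / 0.3936 = 0.5894
  = 58.94%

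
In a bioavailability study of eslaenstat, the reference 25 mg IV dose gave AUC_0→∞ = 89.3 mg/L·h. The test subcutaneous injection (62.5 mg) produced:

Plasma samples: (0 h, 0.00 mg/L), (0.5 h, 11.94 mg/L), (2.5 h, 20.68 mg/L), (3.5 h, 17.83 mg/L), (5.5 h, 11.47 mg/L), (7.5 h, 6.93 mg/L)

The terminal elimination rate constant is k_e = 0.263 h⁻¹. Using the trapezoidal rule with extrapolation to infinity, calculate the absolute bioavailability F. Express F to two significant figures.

F = 0.58

Trapezoidal AUC_0→7.5 (subcutaneous injection):
  [0→0.5]: (0.00+11.94)/2 × 0.5 = 2.985
  [0.5→2.5]: (11.94+20.68)/2 × 2 = 32.62
  [2.5→3.5]: (20.68+17.83)/2 × 1 = 19.255
  [3.5→5.5]: (17.83+11.47)/2 × 2 = 29.3
  [5.5→7.5]: (11.47+6.93)/2 × 2 = 18.4
  Sum = 102.56 mg/L·h
Tail: C_last/k_e = 6.93/0.263 = 26.350
AUC_0→∞ (subcutaneous injection) = 102.56 + 26.350 = 128.91 mg/L·h
F = (AUC_ev/D_ev)/(AUC_iv/D_iv) = (128.91/62.5)/(89.3/25) = 2.06256/3.572 = 0.5774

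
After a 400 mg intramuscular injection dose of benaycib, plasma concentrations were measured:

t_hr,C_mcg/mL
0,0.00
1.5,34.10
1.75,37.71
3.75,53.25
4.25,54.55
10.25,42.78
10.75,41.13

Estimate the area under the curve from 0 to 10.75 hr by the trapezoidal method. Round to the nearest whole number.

AUC = 465 mcg/mL·hr

Trapezoidal AUC_0→10.75:
  [0→1.5]: (0.00+34.10)/2 × 1.5 = 25.575
  [1.5→1.75]: (34.10+37.71)/2 × 0.25 = 8.97625
  [1.75→3.75]: (37.71+53.25)/2 × 2 = 90.96
  [3.75→4.25]: (53.25+54.55)/2 × 0.5 = 26.95
  [4.25→10.25]: (54.55+42.78)/2 × 6 = 291.99
  [10.25→10.75]: (42.78+41.13)/2 × 0.5 = 20.9775
  Sum = 465.42875 mcg/mL·hr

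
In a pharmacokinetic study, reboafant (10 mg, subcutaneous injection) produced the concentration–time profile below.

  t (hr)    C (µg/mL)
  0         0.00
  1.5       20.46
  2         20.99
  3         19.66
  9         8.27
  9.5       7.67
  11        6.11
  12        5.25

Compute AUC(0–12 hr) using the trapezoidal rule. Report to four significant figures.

Trapezoidal AUC_0→12:
  [0→1.5]: (0.00+20.46)/2 × 1.5 = 15.345
  [1.5→2]: (20.46+20.99)/2 × 0.5 = 10.3625
  [2→3]: (20.99+19.66)/2 × 1 = 20.325
  [3→9]: (19.66+8.27)/2 × 6 = 83.79
  [9→9.5]: (8.27+7.67)/2 × 0.5 = 3.985
  [9.5→11]: (7.67+6.11)/2 × 1.5 = 10.335
  [11→12]: (6.11+5.25)/2 × 1 = 5.68
  Sum = 149.8225 µg/mL·hr

AUC = 149.8 µg/mL·hr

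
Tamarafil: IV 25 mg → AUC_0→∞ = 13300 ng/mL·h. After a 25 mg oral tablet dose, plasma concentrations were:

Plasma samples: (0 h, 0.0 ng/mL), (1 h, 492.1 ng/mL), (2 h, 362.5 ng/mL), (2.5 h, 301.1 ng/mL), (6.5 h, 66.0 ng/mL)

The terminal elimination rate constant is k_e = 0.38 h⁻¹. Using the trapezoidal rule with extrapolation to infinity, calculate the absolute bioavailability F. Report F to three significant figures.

F = 0.131

Trapezoidal AUC_0→6.5 (oral tablet):
  [0→1]: (0.0+492.1)/2 × 1 = 246.05
  [1→2]: (492.1+362.5)/2 × 1 = 427.3
  [2→2.5]: (362.5+301.1)/2 × 0.5 = 165.9
  [2.5→6.5]: (301.1+66.0)/2 × 4 = 734.2
  Sum = 1573.45 ng/mL·h
Tail: C_last/k_e = 66.0/0.38 = 173.684
AUC_0→∞ (oral tablet) = 1573.45 + 173.684 = 1747.134 ng/mL·h
F = (AUC_ev/D_ev)/(AUC_iv/D_iv) = (1747.134/25)/(13300/25) = 69.88536/532 = 0.1314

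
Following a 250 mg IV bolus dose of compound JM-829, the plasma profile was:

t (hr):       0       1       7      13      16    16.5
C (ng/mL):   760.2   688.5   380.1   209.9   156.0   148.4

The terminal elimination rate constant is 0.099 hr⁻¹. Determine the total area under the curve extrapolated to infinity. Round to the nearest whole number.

Trapezoidal AUC_0→16.5:
  [0→1]: (760.2+688.5)/2 × 1 = 724.35
  [1→7]: (688.5+380.1)/2 × 6 = 3205.8
  [7→13]: (380.1+209.9)/2 × 6 = 1770.0
  [13→16]: (209.9+156.0)/2 × 3 = 548.85
  [16→16.5]: (156.0+148.4)/2 × 0.5 = 76.1
  Sum = 6325.1 ng/mL·hr
Extrapolated tail: C_last / k_e = 148.4 / 0.099 = 1498.990
AUC_0→∞ = 6325.1 + 1498.990 = 7824.09 ng/mL·hr

AUC = 7824 ng/mL·hr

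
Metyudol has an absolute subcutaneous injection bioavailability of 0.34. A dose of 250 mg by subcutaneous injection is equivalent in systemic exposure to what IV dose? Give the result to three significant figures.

Systemic exposure from an extravascular dose = F × D_ev, so the equivalent IV dose is F × D_ev.
D_iv = F × D_ev = 0.34 × 250 = 85 mg

D_iv = 85.0 mg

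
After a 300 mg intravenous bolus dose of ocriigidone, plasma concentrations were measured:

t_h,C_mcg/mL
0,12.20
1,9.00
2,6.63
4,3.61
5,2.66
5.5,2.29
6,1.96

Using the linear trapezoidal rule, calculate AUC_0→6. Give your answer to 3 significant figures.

AUC = 34.1 mcg/mL·h

Trapezoidal AUC_0→6:
  [0→1]: (12.20+9.00)/2 × 1 = 10.6
  [1→2]: (9.00+6.63)/2 × 1 = 7.815
  [2→4]: (6.63+3.61)/2 × 2 = 10.24
  [4→5]: (3.61+2.66)/2 × 1 = 3.135
  [5→5.5]: (2.66+2.29)/2 × 0.5 = 1.2375
  [5.5→6]: (2.29+1.96)/2 × 0.5 = 1.0625
  Sum = 34.09 mcg/mL·h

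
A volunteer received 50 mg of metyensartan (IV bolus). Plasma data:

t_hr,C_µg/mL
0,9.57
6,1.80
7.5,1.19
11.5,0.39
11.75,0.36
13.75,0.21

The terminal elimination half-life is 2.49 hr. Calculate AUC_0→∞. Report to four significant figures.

AUC = 40.93 µg/mL·hr

Trapezoidal AUC_0→13.75:
  [0→6]: (9.57+1.80)/2 × 6 = 34.11
  [6→7.5]: (1.80+1.19)/2 × 1.5 = 2.2425
  [7.5→11.5]: (1.19+0.39)/2 × 4 = 3.16
  [11.5→11.75]: (0.39+0.36)/2 × 0.25 = 0.09375
  [11.75→13.75]: (0.36+0.21)/2 × 2 = 0.57
  Sum = 40.17625 µg/mL·hr
k_e = ln2 / t½ = 0.693147 / 2.49 = 0.2784 hr^-1
Extrapolated tail: C_last / k_e = 0.21 / 0.2784 = 0.754
AUC_0→∞ = 40.17625 + 0.754 = 40.93025 µg/mL·hr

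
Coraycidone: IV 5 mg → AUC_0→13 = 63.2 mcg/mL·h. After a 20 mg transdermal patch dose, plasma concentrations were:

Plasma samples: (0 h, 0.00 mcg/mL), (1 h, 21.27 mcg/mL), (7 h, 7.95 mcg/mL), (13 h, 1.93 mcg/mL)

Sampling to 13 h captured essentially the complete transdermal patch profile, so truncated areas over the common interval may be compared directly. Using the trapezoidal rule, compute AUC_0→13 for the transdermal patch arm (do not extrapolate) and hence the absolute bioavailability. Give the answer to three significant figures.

F = 0.506

Trapezoidal AUC_0→13 (transdermal patch):
  [0→1]: (0.00+21.27)/2 × 1 = 10.635
  [1→7]: (21.27+7.95)/2 × 6 = 87.66
  [7→13]: (7.95+1.93)/2 × 6 = 29.64
  Sum = 127.935 mcg/mL·h
F = (AUC_ev/D_ev)/(AUC_iv/D_iv) = (127.935/20)/(63.2/5) = 6.39675/12.64 = 0.5061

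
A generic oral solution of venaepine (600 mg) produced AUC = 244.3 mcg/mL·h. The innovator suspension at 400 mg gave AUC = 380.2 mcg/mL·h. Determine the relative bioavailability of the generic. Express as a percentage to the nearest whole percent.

F_rel = (AUC_test/D_test) / (AUC_ref/D_ref)
      = (244.3/600) / (380.2/400)
      = 0.407167 / 0.9505 = 0.4284 = 42.84%

F_rel = 43%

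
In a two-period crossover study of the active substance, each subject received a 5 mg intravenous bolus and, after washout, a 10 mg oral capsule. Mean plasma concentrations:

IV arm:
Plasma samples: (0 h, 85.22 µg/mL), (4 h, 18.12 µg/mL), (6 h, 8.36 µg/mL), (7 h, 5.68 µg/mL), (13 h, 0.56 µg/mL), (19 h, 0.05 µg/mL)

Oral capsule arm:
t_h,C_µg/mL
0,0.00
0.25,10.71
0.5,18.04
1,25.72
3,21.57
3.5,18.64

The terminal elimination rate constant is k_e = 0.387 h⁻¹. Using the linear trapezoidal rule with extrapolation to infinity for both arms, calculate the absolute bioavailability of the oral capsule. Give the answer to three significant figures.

Trapezoidal AUC_0→19 (IV):
  [0→4]: (85.22+18.12)/2 × 4 = 206.68
  [4→6]: (18.12+8.36)/2 × 2 = 26.48
  [6→7]: (8.36+5.68)/2 × 1 = 7.02
  [7→13]: (5.68+0.56)/2 × 6 = 18.72
  [13→19]: (0.56+0.05)/2 × 6 = 1.83
  Sum = 260.73 µg/mL·h
IV tail: 0.05/0.387 = 0.129; AUC_iv,0→∞ = 260.73 + 0.129 = 260.859 µg/mL·h
Trapezoidal AUC_0→3.5 (oral capsule):
  [0→0.25]: (0.00+10.71)/2 × 0.25 = 1.33875
  [0.25→0.5]: (10.71+18.04)/2 × 0.25 = 3.59375
  [0.5→1]: (18.04+25.72)/2 × 0.5 = 10.94
  [1→3]: (25.72+21.57)/2 × 2 = 47.29
  [3→3.5]: (21.57+18.64)/2 × 0.5 = 10.0525
  Sum = 73.215 µg/mL·h
oral capsule tail: 18.64/0.387 = 48.165; AUC_ev,0→∞ = 73.215 + 48.165 = 121.38 µg/mL·h
F = (AUC_ev/D_ev)/(AUC_iv/D_iv) = (121.38/10)/(260.859/5) = 12.138/52.1718 = 0.2327

F = 0.233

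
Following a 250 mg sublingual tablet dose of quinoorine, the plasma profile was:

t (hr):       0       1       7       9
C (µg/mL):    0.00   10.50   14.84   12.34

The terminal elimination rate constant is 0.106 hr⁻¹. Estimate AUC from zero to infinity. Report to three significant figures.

AUC = 225 µg/mL·hr

Trapezoidal AUC_0→9:
  [0→1]: (0.00+10.50)/2 × 1 = 5.25
  [1→7]: (10.50+14.84)/2 × 6 = 76.02
  [7→9]: (14.84+12.34)/2 × 2 = 27.18
  Sum = 108.45 µg/mL·hr
Extrapolated tail: C_last / k_e = 12.34 / 0.106 = 116.415
AUC_0→∞ = 108.45 + 116.415 = 224.865 µg/mL·hr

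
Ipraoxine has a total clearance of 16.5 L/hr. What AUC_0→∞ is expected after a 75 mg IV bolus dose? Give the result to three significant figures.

AUC = 4.55 mg/L·hr

AUC_0→∞ = Dose_iv / CL
        = 75 / 16.5 = 4.54545 mg/L·hr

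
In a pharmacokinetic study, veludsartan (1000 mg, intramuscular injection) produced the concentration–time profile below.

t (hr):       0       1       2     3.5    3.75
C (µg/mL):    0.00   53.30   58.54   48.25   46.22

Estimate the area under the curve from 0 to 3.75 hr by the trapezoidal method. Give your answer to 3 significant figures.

AUC = 174 µg/mL·hr

Trapezoidal AUC_0→3.75:
  [0→1]: (0.00+53.30)/2 × 1 = 26.65
  [1→2]: (53.30+58.54)/2 × 1 = 55.92
  [2→3.5]: (58.54+48.25)/2 × 1.5 = 80.0925
  [3.5→3.75]: (48.25+46.22)/2 × 0.25 = 11.80875
  Sum = 174.47125 µg/mL·hr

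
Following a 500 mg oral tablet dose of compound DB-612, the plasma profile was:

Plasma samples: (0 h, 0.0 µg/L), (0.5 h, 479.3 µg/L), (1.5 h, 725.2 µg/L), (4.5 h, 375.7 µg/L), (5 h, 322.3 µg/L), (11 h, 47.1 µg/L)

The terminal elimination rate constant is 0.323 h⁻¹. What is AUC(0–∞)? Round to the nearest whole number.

AUC = 3802 µg/L·h

Trapezoidal AUC_0→11:
  [0→0.5]: (0.0+479.3)/2 × 0.5 = 119.825
  [0.5→1.5]: (479.3+725.2)/2 × 1 = 602.25
  [1.5→4.5]: (725.2+375.7)/2 × 3 = 1651.35
  [4.5→5]: (375.7+322.3)/2 × 0.5 = 174.5
  [5→11]: (322.3+47.1)/2 × 6 = 1108.2
  Sum = 3656.125 µg/L·h
Extrapolated tail: C_last / k_e = 47.1 / 0.323 = 145.820
AUC_0→∞ = 3656.125 + 145.820 = 3801.945 µg/L·h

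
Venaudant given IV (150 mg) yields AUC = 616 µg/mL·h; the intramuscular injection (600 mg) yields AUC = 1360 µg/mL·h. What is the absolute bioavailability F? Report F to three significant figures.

F = 0.552

F = (AUC_ev / D_ev) / (AUC_iv / D_iv)
  = (1360/600) / (616/150)
  = 2.26667 / 4.10667 = 0.5519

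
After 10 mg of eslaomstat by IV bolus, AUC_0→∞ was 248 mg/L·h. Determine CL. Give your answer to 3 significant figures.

CL = Dose_iv / AUC_0→∞
   = 10 / 248 = 0.0403226 L/h

CL = 0.0403 L/h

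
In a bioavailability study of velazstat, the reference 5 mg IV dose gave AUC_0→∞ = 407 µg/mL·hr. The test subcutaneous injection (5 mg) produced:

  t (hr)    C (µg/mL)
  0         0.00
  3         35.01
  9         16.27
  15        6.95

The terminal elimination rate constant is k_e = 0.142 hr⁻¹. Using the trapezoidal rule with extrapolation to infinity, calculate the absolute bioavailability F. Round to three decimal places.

Trapezoidal AUC_0→15 (subcutaneous injection):
  [0→3]: (0.00+35.01)/2 × 3 = 52.515
  [3→9]: (35.01+16.27)/2 × 6 = 153.84
  [9→15]: (16.27+6.95)/2 × 6 = 69.66
  Sum = 276.015 µg/mL·hr
Tail: C_last/k_e = 6.95/0.142 = 48.944
AUC_0→∞ (subcutaneous injection) = 276.015 + 48.944 = 324.959 µg/mL·hr
F = (AUC_ev/D_ev)/(AUC_iv/D_iv) = (324.959/5)/(407/5) = 64.9918/81.4 = 0.7984

F = 0.798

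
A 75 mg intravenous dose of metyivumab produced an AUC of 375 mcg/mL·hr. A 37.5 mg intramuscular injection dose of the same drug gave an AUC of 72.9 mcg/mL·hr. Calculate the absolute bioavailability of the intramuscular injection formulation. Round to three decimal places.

F = 0.389

F = (AUC_ev / D_ev) / (AUC_iv / D_iv)
  = (72.9/37.5) / (375/75)
  = 1.944 / 5 = 0.3888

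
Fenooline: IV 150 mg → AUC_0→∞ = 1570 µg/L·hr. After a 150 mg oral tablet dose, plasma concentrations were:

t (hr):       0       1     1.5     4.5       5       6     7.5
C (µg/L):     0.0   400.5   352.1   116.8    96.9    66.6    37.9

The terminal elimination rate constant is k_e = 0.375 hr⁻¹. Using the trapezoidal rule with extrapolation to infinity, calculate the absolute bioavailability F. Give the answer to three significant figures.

Trapezoidal AUC_0→7.5 (oral tablet):
  [0→1]: (0.0+400.5)/2 × 1 = 200.25
  [1→1.5]: (400.5+352.1)/2 × 0.5 = 188.15
  [1.5→4.5]: (352.1+116.8)/2 × 3 = 703.35
  [4.5→5]: (116.8+96.9)/2 × 0.5 = 53.425
  [5→6]: (96.9+66.6)/2 × 1 = 81.75
  [6→7.5]: (66.6+37.9)/2 × 1.5 = 78.375
  Sum = 1305.3 µg/L·hr
Tail: C_last/k_e = 37.9/0.375 = 101.067
AUC_0→∞ (oral tablet) = 1305.3 + 101.067 = 1406.367 µg/L·hr
F = (AUC_ev/D_ev)/(AUC_iv/D_iv) = (1406.367/150)/(1570/150) = 9.37578/10.4667 = 0.8958

F = 0.896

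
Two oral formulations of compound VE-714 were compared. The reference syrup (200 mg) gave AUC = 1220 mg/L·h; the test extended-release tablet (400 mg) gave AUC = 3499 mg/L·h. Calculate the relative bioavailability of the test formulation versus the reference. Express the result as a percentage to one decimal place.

F_rel = 143.4%

F_rel = (AUC_test/D_test) / (AUC_ref/D_ref)
      = (3499/400) / (1220/200)
      = 8.7475 / 6.1 = 1.4340 = 143.40%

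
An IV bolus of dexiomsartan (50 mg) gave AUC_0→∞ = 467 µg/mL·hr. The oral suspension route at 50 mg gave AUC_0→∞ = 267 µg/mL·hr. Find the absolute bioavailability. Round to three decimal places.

F = (AUC_ev / D_ev) / (AUC_iv / D_iv)
  = (267/50) / (467/50)
  = 5.34 / 9.34 = 0.5717

F = 0.572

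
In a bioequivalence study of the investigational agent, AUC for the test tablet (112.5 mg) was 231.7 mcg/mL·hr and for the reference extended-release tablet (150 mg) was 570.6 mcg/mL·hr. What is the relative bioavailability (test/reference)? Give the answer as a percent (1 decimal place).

F_rel = 54.1%

F_rel = (AUC_test/D_test) / (AUC_ref/D_ref)
      = (231.7/112.5) / (570.6/150)
      = 2.05956 / 3.804 = 0.5414 = 54.14%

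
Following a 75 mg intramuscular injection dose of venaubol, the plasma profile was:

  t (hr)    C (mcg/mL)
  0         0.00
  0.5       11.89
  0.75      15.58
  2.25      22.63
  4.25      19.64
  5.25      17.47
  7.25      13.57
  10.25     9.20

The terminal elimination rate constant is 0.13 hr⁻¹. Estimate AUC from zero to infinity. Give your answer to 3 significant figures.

Trapezoidal AUC_0→10.25:
  [0→0.5]: (0.00+11.89)/2 × 0.5 = 2.9725
  [0.5→0.75]: (11.89+15.58)/2 × 0.25 = 3.43375
  [0.75→2.25]: (15.58+22.63)/2 × 1.5 = 28.6575
  [2.25→4.25]: (22.63+19.64)/2 × 2 = 42.27
  [4.25→5.25]: (19.64+17.47)/2 × 1 = 18.555
  [5.25→7.25]: (17.47+13.57)/2 × 2 = 31.04
  [7.25→10.25]: (13.57+9.20)/2 × 3 = 34.155
  Sum = 161.08375 mcg/mL·hr
Extrapolated tail: C_last / k_e = 9.20 / 0.13 = 70.769
AUC_0→∞ = 161.08375 + 70.769 = 231.85275 mcg/mL·hr

AUC = 232 mcg/mL·hr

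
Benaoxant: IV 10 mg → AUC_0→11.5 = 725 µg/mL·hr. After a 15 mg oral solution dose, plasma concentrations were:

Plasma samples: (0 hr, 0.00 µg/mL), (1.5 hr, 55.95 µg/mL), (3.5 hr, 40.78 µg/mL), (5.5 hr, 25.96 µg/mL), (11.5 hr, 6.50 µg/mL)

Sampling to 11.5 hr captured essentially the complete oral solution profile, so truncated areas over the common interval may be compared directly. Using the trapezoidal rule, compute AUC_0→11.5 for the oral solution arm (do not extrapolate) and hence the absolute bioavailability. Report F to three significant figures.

Trapezoidal AUC_0→11.5 (oral solution):
  [0→1.5]: (0.00+55.95)/2 × 1.5 = 41.9625
  [1.5→3.5]: (55.95+40.78)/2 × 2 = 96.73
  [3.5→5.5]: (40.78+25.96)/2 × 2 = 66.74
  [5.5→11.5]: (25.96+6.50)/2 × 6 = 97.38
  Sum = 302.8125 µg/mL·hr
F = (AUC_ev/D_ev)/(AUC_iv/D_iv) = (302.8125/15)/(725/10) = 20.1875/72.5 = 0.2784

F = 0.278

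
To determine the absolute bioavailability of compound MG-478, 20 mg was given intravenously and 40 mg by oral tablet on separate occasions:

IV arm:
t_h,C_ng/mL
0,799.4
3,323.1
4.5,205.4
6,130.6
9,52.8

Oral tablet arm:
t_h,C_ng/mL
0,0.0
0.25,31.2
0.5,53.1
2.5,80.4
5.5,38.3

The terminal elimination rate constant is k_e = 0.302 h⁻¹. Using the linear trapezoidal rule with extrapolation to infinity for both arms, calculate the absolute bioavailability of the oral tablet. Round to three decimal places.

F = 0.081

Trapezoidal AUC_0→9 (IV):
  [0→3]: (799.4+323.1)/2 × 3 = 1683.75
  [3→4.5]: (323.1+205.4)/2 × 1.5 = 396.375
  [4.5→6]: (205.4+130.6)/2 × 1.5 = 252.0
  [6→9]: (130.6+52.8)/2 × 3 = 275.1
  Sum = 2607.225 ng/mL·h
IV tail: 52.8/0.302 = 174.834; AUC_iv,0→∞ = 2607.225 + 174.834 = 2782.059 ng/mL·h
Trapezoidal AUC_0→5.5 (oral tablet):
  [0→0.25]: (0.0+31.2)/2 × 0.25 = 3.9
  [0.25→0.5]: (31.2+53.1)/2 × 0.25 = 10.5375
  [0.5→2.5]: (53.1+80.4)/2 × 2 = 133.5
  [2.5→5.5]: (80.4+38.3)/2 × 3 = 178.05
  Sum = 325.9875 ng/mL·h
oral tablet tail: 38.3/0.302 = 126.821; AUC_ev,0→∞ = 325.9875 + 126.821 = 452.8085 ng/mL·h
F = (AUC_ev/D_ev)/(AUC_iv/D_iv) = (452.8085/40)/(2782.059/20) = 11.3202/139.10295 = 0.0814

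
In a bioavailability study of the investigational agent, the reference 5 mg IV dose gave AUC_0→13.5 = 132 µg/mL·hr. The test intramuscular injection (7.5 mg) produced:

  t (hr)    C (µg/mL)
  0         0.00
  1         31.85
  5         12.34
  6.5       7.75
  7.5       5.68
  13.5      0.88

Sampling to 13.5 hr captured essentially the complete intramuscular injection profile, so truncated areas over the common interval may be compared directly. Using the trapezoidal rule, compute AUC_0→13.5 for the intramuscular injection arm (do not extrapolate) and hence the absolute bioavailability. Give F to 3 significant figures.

F = 0.736

Trapezoidal AUC_0→13.5 (intramuscular injection):
  [0→1]: (0.00+31.85)/2 × 1 = 15.925
  [1→5]: (31.85+12.34)/2 × 4 = 88.38
  [5→6.5]: (12.34+7.75)/2 × 1.5 = 15.0675
  [6.5→7.5]: (7.75+5.68)/2 × 1 = 6.715
  [7.5→13.5]: (5.68+0.88)/2 × 6 = 19.68
  Sum = 145.7675 µg/mL·hr
F = (AUC_ev/D_ev)/(AUC_iv/D_iv) = (145.7675/7.5)/(132/5) = 19.4357/26.4 = 0.7362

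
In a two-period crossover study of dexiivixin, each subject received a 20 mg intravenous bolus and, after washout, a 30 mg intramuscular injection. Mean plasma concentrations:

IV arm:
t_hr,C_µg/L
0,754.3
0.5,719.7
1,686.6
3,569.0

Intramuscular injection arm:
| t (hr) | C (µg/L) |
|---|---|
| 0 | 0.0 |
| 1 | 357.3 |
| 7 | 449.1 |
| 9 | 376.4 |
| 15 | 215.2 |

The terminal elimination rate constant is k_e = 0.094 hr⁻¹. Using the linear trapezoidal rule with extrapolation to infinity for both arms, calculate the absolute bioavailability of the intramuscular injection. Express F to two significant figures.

Trapezoidal AUC_0→3 (IV):
  [0→0.5]: (754.3+719.7)/2 × 0.5 = 368.5
  [0.5→1]: (719.7+686.6)/2 × 0.5 = 351.575
  [1→3]: (686.6+569.0)/2 × 2 = 1255.6
  Sum = 1975.675 µg/L·hr
IV tail: 569.0/0.094 = 6053.191; AUC_iv,0→∞ = 1975.675 + 6053.191 = 8028.866 µg/L·hr
Trapezoidal AUC_0→15 (intramuscular injection):
  [0→1]: (0.0+357.3)/2 × 1 = 178.65
  [1→7]: (357.3+449.1)/2 × 6 = 2419.2
  [7→9]: (449.1+376.4)/2 × 2 = 825.5
  [9→15]: (376.4+215.2)/2 × 6 = 1774.8
  Sum = 5198.15 µg/L·hr
intramuscular injection tail: 215.2/0.094 = 2289.362; AUC_ev,0→∞ = 5198.15 + 2289.362 = 7487.512 µg/L·hr
F = (AUC_ev/D_ev)/(AUC_iv/D_iv) = (7487.512/30)/(8028.866/20) = 249.584/401.4433 = 0.6217

F = 0.62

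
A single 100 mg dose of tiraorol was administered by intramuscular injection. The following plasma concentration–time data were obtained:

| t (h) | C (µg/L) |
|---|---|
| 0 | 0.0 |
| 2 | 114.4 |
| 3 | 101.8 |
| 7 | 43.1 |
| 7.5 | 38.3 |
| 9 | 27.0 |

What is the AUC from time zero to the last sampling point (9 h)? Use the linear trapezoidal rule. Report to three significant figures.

AUC = 582 µg/L·h

Trapezoidal AUC_0→9:
  [0→2]: (0.0+114.4)/2 × 2 = 114.4
  [2→3]: (114.4+101.8)/2 × 1 = 108.1
  [3→7]: (101.8+43.1)/2 × 4 = 289.8
  [7→7.5]: (43.1+38.3)/2 × 0.5 = 20.35
  [7.5→9]: (38.3+27.0)/2 × 1.5 = 48.975
  Sum = 581.625 µg/L·h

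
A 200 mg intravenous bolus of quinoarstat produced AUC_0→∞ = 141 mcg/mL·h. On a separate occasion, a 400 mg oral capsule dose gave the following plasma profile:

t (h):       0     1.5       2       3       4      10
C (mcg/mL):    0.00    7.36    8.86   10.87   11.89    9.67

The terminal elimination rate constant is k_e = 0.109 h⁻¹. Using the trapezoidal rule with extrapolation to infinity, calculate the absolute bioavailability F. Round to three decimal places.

Trapezoidal AUC_0→10 (oral capsule):
  [0→1.5]: (0.00+7.36)/2 × 1.5 = 5.52
  [1.5→2]: (7.36+8.86)/2 × 0.5 = 4.055
  [2→3]: (8.86+10.87)/2 × 1 = 9.865
  [3→4]: (10.87+11.89)/2 × 1 = 11.38
  [4→10]: (11.89+9.67)/2 × 6 = 64.68
  Sum = 95.5 mcg/mL·h
Tail: C_last/k_e = 9.67/0.109 = 88.716
AUC_0→∞ (oral capsule) = 95.5 + 88.716 = 184.216 mcg/mL·h
F = (AUC_ev/D_ev)/(AUC_iv/D_iv) = (184.216/400)/(141/200) = 0.46054/0.705 = 0.6532

F = 0.653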